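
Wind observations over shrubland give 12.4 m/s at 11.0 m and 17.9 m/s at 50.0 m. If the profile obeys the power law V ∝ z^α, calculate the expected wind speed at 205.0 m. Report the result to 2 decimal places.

First find α: α = ln(V₂/V₁)/ln(z₂/z₁) = ln(17.9/12.4)/ln(50.0/11.0) = 0.36710/1.51413 = 0.2425
Extrapolate from 50.0 m to 205.0 m: V₃ = 17.9 × (205.0/50.0)^0.2425 = 17.9 × 1.4079 = 25.2014 m/s

25.20 m/s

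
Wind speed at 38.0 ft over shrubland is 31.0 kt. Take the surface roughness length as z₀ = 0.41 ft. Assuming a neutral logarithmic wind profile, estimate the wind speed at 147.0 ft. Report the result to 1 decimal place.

40.3 kt

Log law: V(z) ∝ ln(z/z₀), so V₂/V₁ = ln(z₂/z₀) / ln(z₁/z₀).
ln(147.0/0.41) = 5.8820, ln(38.0/0.41) = 4.5292
V₂ = 31.0 × 5.8820/4.5292 = 31.0 × 1.2987 = 40.2596 kt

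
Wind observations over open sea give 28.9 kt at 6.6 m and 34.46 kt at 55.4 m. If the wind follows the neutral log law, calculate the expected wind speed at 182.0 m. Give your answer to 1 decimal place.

37.6 kt

Log law: V ∝ ln(z/z₀). From the pair, with r = V₁/V₂ = 0.83865,
ln z₀ = (ln z₁ − r·ln z₂)/(1 − r) = (1.8871 − 0.83865×4.0146)/0.16135 = -9.1714 → z₀ = 0.0001040 m
V₃ = V₁ · ln(z₃/z₀)/ln(z₁/z₀) = 28.9 × 14.3754/11.0585 = 37.5684 kt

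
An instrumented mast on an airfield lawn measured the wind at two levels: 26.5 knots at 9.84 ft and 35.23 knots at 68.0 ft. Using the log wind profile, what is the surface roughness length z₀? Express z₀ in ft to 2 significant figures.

Log law: V(z) ∝ ln(z/z₀). With r = V₁/V₂ = 26.5/35.23 = 0.75220,
r · ln(z₂/z₀) = ln(z₁/z₀) ⇒ ln z₀ = (ln z₁ − r·ln z₂)/(1 − r)
ln z₀ = (2.28646 − 0.75220×4.21951) / 0.24780 = -3.5813
z₀ = exp(-3.5813) = 0.02784 ft

z₀ ≈ 0.028 ft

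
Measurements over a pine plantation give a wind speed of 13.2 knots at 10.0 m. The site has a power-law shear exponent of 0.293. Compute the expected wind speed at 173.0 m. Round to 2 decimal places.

30.43 knots

Power-law profile: V₂ = V₁ · (z₂/z₁)^α
V₂ = 13.2 × (173.0/10.0)^0.293 = 13.2 × (17.3000)^0.293
    = 13.2 × 2.3054 = 30.4314 knots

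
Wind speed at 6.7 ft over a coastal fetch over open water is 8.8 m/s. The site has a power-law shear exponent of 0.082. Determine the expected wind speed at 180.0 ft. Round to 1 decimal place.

11.5 m/s

Power-law profile: V₂ = V₁ · (z₂/z₁)^α
V₂ = 8.8 × (180.0/6.7)^0.082 = 8.8 × (26.8657)^0.082
    = 8.8 × 1.3098 = 11.5260 m/s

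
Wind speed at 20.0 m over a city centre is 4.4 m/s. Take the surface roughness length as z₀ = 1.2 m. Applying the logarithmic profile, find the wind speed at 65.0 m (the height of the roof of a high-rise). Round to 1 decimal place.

Log law: V(z) ∝ ln(z/z₀), so V₂/V₁ = ln(z₂/z₀) / ln(z₁/z₀).
ln(65.0/1.2) = 3.9921, ln(20.0/1.2) = 2.8134
V₂ = 4.4 × 3.9921/2.8134 = 4.4 × 1.4189 = 6.2433 m/s

6.2 m/s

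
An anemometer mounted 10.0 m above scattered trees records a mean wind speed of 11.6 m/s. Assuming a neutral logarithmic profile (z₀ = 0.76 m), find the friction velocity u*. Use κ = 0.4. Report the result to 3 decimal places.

u* ≈ 1.801 m/s

Log law: V(z) = (u*/κ) · ln(z/z₀) ⇒ u* = κ · V / ln(z/z₀)
u* = 0.4 × 11.6 / ln(10.0/0.76) = 0.4 × 11.6 / 2.5770
   = 4.6400 / 2.5770 = 1.8005 m/s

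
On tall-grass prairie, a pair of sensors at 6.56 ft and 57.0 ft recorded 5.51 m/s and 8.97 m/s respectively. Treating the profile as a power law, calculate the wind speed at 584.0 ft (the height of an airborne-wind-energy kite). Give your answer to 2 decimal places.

First find α: α = ln(V₂/V₁)/ln(z₂/z₁) = ln(8.97/5.51)/ln(57.0/6.56) = 0.48732/2.16206 = 0.2254
Extrapolate from 57.0 ft to 584.0 ft: V₃ = 8.97 × (584.0/57.0)^0.2254 = 8.97 × 1.6896 = 15.1553 m/s

15.16 m/s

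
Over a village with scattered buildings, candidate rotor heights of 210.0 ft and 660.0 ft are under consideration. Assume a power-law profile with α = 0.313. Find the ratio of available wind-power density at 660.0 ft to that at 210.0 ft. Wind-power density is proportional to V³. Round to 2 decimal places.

2.93

Speed ratio: V_B/V_A = (z_B/z_A)^α = (660.0/210.0)^0.313 = (3.1429)^0.313 = 1.43108
Power-density ratio: P_B/P_A = (V_B/V_A)³ = (1.43108)³ = 2.93081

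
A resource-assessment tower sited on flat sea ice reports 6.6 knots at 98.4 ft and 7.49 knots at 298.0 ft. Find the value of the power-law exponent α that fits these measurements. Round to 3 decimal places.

Power law: V₂/V₁ = (z₂/z₁)^α ⇒ α = ln(V₂/V₁) / ln(z₂/z₁)
α = ln(7.49/6.6) / ln(298.0/98.4) = ln(1.1348) / ln(3.0285)
  = 0.12650 / 1.10805 = 0.11416

α ≈ 0.114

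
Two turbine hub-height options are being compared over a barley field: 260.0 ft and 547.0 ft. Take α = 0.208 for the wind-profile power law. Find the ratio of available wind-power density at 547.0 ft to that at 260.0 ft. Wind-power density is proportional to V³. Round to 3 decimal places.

1.591

Speed ratio: V_B/V_A = (z_B/z_A)^α = (547.0/260.0)^0.208 = (2.1038)^0.208 = 1.16731
Power-density ratio: P_B/P_A = (V_B/V_A)³ = (1.16731)³ = 1.59060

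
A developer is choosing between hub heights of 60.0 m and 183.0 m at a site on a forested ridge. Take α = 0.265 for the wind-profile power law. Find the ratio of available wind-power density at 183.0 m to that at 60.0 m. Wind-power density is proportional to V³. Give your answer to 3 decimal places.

2.427

Speed ratio: V_B/V_A = (z_B/z_A)^α = (183.0/60.0)^0.265 = (3.0500)^0.265 = 1.34381
Power-density ratio: P_B/P_A = (V_B/V_A)³ = (1.34381)³ = 2.42671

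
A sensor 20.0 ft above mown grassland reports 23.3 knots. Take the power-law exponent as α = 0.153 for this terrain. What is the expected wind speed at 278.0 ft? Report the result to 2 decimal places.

Power-law profile: V₂ = V₁ · (z₂/z₁)^α
V₂ = 23.3 × (278.0/20.0)^0.153 = 23.3 × (13.9000)^0.153
    = 23.3 × 1.4958 = 34.8528 knots

34.85 knots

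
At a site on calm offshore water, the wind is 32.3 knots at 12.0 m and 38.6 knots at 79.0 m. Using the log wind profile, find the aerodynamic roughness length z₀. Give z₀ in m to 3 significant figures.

Log law: V(z) ∝ ln(z/z₀). With r = V₁/V₂ = 32.3/38.6 = 0.83679,
r · ln(z₂/z₀) = ln(z₁/z₀) ⇒ ln z₀ = (ln z₁ − r·ln z₂)/(1 − r)
ln z₀ = (2.48491 − 0.83679×4.36945) / 0.16321 = -7.1771
z₀ = exp(-7.1771) = 0.0007639 m

z₀ ≈ 0.000764 m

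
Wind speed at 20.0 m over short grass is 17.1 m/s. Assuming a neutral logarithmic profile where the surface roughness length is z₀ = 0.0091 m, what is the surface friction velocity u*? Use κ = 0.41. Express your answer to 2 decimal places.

u* ≈ 0.91 m/s

Log law: V(z) = (u*/κ) · ln(z/z₀) ⇒ u* = κ · V / ln(z/z₀)
u* = 0.41 × 17.1 / ln(20.0/0.0091) = 0.41 × 17.1 / 7.6952
   = 7.0110 / 7.6952 = 0.9111 m/s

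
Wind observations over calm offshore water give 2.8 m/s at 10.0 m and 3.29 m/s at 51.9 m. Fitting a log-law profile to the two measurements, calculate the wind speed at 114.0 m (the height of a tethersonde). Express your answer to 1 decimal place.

3.5 m/s

Log law: V ∝ ln(z/z₀). From the pair, with r = V₁/V₂ = 0.85106,
ln z₀ = (ln z₁ − r·ln z₂)/(1 − r) = (2.3026 − 0.85106×3.9493)/0.14894 = -7.1073 → z₀ = 0.0008191 m
V₃ = V₁ · ln(z₃/z₀)/ln(z₁/z₀) = 2.8 × 11.8435/9.4099 = 3.5241 m/s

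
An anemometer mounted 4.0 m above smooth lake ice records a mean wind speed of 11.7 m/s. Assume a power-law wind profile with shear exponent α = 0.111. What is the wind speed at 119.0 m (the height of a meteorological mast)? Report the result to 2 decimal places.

17.05 m/s

Power-law profile: V₂ = V₁ · (z₂/z₁)^α
V₂ = 11.7 × (119.0/4.0)^0.111 = 11.7 × (29.7500)^0.111
    = 11.7 × 1.4573 = 17.0507 m/s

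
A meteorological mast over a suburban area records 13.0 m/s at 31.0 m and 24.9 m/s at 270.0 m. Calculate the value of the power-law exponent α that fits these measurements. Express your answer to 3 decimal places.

Power law: V₂/V₁ = (z₂/z₁)^α ⇒ α = ln(V₂/V₁) / ln(z₂/z₁)
α = ln(24.9/13.0) / ln(270.0/31.0) = ln(1.9154) / ln(8.7097)
  = 0.64992 / 2.16443 = 0.30027

α ≈ 0.300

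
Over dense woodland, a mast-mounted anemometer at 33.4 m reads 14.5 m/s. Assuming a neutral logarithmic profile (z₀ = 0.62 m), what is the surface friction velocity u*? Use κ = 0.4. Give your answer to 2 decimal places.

Log law: V(z) = (u*/κ) · ln(z/z₀) ⇒ u* = κ · V / ln(z/z₀)
u* = 0.4 × 14.5 / ln(33.4/0.62) = 0.4 × 14.5 / 3.9866
   = 5.8000 / 3.9866 = 1.4549 m/s

u* ≈ 1.45 m/s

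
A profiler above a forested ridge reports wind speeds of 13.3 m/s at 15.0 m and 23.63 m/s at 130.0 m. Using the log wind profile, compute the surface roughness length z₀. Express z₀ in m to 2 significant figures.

Log law: V(z) ∝ ln(z/z₀). With r = V₁/V₂ = 13.3/23.63 = 0.56284,
r · ln(z₂/z₀) = ln(z₁/z₀) ⇒ ln z₀ = (ln z₁ − r·ln z₂)/(1 − r)
ln z₀ = (2.70805 − 0.56284×4.86753) / 0.43716 = -0.0723
z₀ = exp(-0.0723) = 0.9302 m

z₀ ≈ 0.93 m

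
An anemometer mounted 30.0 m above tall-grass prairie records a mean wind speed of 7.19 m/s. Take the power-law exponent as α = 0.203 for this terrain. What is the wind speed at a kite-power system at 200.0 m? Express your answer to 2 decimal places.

10.57 m/s

Power-law profile: V₂ = V₁ · (z₂/z₁)^α
V₂ = 7.19 × (200.0/30.0)^0.203 = 7.19 × (6.6667)^0.203
    = 7.19 × 1.4698 = 10.5677 m/s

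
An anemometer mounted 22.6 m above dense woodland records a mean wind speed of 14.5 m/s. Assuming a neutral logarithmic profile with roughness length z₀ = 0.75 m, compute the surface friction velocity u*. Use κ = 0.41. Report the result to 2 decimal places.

Log law: V(z) = (u*/κ) · ln(z/z₀) ⇒ u* = κ · V / ln(z/z₀)
u* = 0.41 × 14.5 / ln(22.6/0.75) = 0.41 × 14.5 / 3.4056
   = 5.9450 / 3.4056 = 1.7456 m/s

u* ≈ 1.75 m/s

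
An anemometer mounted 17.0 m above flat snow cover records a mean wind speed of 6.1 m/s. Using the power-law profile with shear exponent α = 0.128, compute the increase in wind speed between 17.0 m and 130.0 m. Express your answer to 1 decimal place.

1.8 m/s

Power law: V₂ = V₁ · (z₂/z₁)^α = 6.1 × (7.6471)^0.128 = 7.9144 m/s
ΔV = 7.9144 − 6.1 = 1.8144 m/s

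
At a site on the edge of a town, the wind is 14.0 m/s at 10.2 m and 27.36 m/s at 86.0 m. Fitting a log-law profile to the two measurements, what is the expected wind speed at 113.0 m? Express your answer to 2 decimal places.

Log law: V ∝ ln(z/z₀). From the pair, with r = V₁/V₂ = 0.51170,
ln z₀ = (ln z₁ − r·ln z₂)/(1 − r) = (2.3224 − 0.51170×4.4543)/0.48830 = 0.0883 → z₀ = 1.092 m
V₃ = V₁ · ln(z₃/z₀)/ln(z₁/z₀) = 14.0 × 4.6391/2.2341 = 29.0710 m/s

29.07 m/s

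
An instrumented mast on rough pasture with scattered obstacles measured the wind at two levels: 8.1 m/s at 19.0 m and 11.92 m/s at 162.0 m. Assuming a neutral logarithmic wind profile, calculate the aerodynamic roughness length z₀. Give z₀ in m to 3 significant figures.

z₀ ≈ 0.202 m

Log law: V(z) ∝ ln(z/z₀). With r = V₁/V₂ = 8.1/11.92 = 0.67953,
r · ln(z₂/z₀) = ln(z₁/z₀) ⇒ ln z₀ = (ln z₁ − r·ln z₂)/(1 − r)
ln z₀ = (2.94444 − 0.67953×5.08760) / 0.32047 = -1.6000
z₀ = exp(-1.6000) = 0.2019 m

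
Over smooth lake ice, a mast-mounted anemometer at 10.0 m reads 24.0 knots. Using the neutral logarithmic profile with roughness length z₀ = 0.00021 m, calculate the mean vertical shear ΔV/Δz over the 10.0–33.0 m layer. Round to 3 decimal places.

Log law: V₂ = V₁ · ln(z₂/z₀)/ln(z₁/z₀) = 24.0 × 11.9649/10.7710 = 26.6603 knots
ΔV/Δz = (26.6603 − 24.0)/(33.0 − 10.0) = 2.6603/23.0000 = 0.11567 knots/m

0.116 knots/m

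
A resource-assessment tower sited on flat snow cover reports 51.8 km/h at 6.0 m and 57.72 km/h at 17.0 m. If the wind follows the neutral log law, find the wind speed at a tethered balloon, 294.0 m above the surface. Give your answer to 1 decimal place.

73.9 km/h

Log law: V ∝ ln(z/z₀). From the pair, with r = V₁/V₂ = 0.89744,
ln z₀ = (ln z₁ − r·ln z₂)/(1 − r) = (1.7918 − 0.89744×2.8332)/0.10256 = -7.3210 → z₀ = 0.0006615 m
V₃ = V₁ · ln(z₃/z₀)/ln(z₁/z₀) = 51.8 × 13.0045/9.1127 = 73.9225 km/h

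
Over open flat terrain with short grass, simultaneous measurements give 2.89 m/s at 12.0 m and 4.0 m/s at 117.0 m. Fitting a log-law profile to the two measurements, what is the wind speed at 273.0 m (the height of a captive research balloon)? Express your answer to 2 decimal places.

4.41 m/s

Log law: V ∝ ln(z/z₀). From the pair, with r = V₁/V₂ = 0.72250,
ln z₀ = (ln z₁ − r·ln z₂)/(1 − r) = (2.4849 − 0.72250×4.7622)/0.27750 = -3.4442 → z₀ = 0.03193 m
V₃ = V₁ · ln(z₃/z₀)/ln(z₁/z₀) = 2.89 × 9.0537/5.9291 = 4.4130 m/s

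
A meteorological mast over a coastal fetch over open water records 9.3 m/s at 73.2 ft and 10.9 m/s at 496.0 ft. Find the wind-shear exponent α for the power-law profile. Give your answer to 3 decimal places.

α ≈ 0.083

Power law: V₂/V₁ = (z₂/z₁)^α ⇒ α = ln(V₂/V₁) / ln(z₂/z₁)
α = ln(10.9/9.3) / ln(496.0/73.2) = ln(1.1720) / ln(6.7760)
  = 0.15875 / 1.91338 = 0.08297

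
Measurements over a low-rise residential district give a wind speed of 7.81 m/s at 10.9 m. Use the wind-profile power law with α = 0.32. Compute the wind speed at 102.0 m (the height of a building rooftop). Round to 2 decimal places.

Power-law profile: V₂ = V₁ · (z₂/z₁)^α
V₂ = 7.81 × (102.0/10.9)^0.32 = 7.81 × (9.3578)^0.32
    = 7.81 × 2.0454 = 15.9745 m/s

15.97 m/s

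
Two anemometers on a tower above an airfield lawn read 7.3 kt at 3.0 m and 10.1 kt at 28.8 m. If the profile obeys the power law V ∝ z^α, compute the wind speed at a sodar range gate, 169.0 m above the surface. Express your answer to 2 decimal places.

First find α: α = ln(V₂/V₁)/ln(z₂/z₁) = ln(10.1/7.3)/ln(28.8/3.0) = 0.32466/2.26176 = 0.1435
Extrapolate from 28.8 m to 169.0 m: V₃ = 10.1 × (169.0/28.8)^0.1435 = 10.1 × 1.2892 = 13.0207 kt

13.02 kt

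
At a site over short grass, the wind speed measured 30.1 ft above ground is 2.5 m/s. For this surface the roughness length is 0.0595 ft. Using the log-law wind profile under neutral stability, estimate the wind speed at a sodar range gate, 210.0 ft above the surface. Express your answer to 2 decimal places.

Log law: V(z) ∝ ln(z/z₀), so V₂/V₁ = ln(z₂/z₀) / ln(z₁/z₀).
ln(210.0/0.0595) = 8.1689, ln(30.1/0.0595) = 6.2263
V₂ = 2.5 × 8.1689/6.2263 = 2.5 × 1.3120 = 3.2800 m/s

3.28 m/s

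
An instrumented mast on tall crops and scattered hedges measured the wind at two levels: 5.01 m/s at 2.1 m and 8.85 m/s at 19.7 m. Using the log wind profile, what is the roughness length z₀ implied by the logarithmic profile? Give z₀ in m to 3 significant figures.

Log law: V(z) ∝ ln(z/z₀). With r = V₁/V₂ = 5.01/8.85 = 0.56610,
r · ln(z₂/z₀) = ln(z₁/z₀) ⇒ ln z₀ = (ln z₁ − r·ln z₂)/(1 − r)
ln z₀ = (0.74194 − 0.56610×2.98062) / 0.43390 = -2.1788
z₀ = exp(-2.1788) = 0.1132 m

z₀ ≈ 0.113 m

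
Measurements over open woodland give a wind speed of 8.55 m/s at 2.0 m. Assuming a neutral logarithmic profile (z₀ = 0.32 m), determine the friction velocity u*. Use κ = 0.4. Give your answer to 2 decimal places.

u* ≈ 1.87 m/s

Log law: V(z) = (u*/κ) · ln(z/z₀) ⇒ u* = κ · V / ln(z/z₀)
u* = 0.4 × 8.55 / ln(2.0/0.32) = 0.4 × 8.55 / 1.8326
   = 3.4200 / 1.8326 = 1.8662 m/s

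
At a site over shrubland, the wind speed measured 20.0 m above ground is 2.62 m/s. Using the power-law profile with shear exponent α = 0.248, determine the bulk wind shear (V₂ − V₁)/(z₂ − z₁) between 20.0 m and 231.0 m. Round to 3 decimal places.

Power law: V₂ = V₁ · (z₂/z₁)^α = 2.62 × (11.5500)^0.248 = 4.8064 m/s
ΔV/Δz = (4.8064 − 2.62)/(231.0 − 20.0) = 2.1864/211.0000 = 0.01036 m/s/m

0.010 m/s/m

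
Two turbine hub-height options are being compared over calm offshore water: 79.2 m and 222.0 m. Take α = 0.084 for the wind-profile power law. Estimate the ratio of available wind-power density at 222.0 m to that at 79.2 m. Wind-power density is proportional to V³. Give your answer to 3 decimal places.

Speed ratio: V_B/V_A = (z_B/z_A)^α = (222.0/79.2)^0.084 = (2.8030)^0.084 = 1.09044
Power-density ratio: P_B/P_A = (V_B/V_A)³ = (1.09044)³ = 1.29659

1.297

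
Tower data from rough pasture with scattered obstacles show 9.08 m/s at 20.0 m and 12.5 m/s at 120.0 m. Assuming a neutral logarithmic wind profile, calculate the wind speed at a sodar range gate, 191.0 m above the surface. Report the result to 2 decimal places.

13.39 m/s

Log law: V ∝ ln(z/z₀). From the pair, with r = V₁/V₂ = 0.72640,
ln z₀ = (ln z₁ − r·ln z₂)/(1 − r) = (2.9957 − 0.72640×4.7875)/0.27360 = -1.7613 → z₀ = 0.1718 m
V₃ = V₁ · ln(z₃/z₀)/ln(z₁/z₀) = 9.08 × 7.0136/4.7571 = 13.3871 m/s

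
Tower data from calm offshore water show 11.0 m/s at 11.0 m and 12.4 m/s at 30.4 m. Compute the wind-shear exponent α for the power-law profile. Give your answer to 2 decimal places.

α ≈ 0.12

Power law: V₂/V₁ = (z₂/z₁)^α ⇒ α = ln(V₂/V₁) / ln(z₂/z₁)
α = ln(12.4/11.0) / ln(30.4/11.0) = ln(1.1273) / ln(2.7636)
  = 0.11980 / 1.01655 = 0.11785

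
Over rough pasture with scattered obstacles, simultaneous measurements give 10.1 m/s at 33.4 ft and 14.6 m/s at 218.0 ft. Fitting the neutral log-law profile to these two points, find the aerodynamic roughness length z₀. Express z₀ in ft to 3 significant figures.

Log law: V(z) ∝ ln(z/z₀). With r = V₁/V₂ = 10.1/14.6 = 0.69178,
r · ln(z₂/z₀) = ln(z₁/z₀) ⇒ ln z₀ = (ln z₁ − r·ln z₂)/(1 − r)
ln z₀ = (3.50856 − 0.69178×5.38450) / 0.30822 = -0.7019
z₀ = exp(-0.7019) = 0.4956 ft

z₀ ≈ 0.496 ft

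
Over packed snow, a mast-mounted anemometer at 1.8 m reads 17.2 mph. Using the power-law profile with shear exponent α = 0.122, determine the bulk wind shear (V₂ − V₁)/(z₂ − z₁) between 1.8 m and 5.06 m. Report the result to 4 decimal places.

Power law: V₂ = V₁ · (z₂/z₁)^α = 17.2 × (2.8111)^0.122 = 19.5115 mph
ΔV/Δz = (19.5115 − 17.2)/(5.06 − 1.8) = 2.3115/3.2600 = 0.70906 mph/m

0.7091 mph/m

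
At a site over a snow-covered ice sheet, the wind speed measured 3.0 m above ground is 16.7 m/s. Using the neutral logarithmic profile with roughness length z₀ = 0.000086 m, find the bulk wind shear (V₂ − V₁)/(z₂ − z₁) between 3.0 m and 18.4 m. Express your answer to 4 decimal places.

Log law: V₂ = V₁ · ln(z₂/z₀)/ln(z₁/z₀) = 16.7 × 12.2735/10.4598 = 19.5958 m/s
ΔV/Δz = (19.5958 − 16.7)/(18.4 − 3.0) = 2.8958/15.4000 = 0.18804 m/s/m

0.1880 m/s/m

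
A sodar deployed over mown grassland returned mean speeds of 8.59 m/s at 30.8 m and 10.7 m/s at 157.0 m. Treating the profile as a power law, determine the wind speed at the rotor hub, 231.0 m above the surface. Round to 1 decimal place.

First find α: α = ln(V₂/V₁)/ln(z₂/z₁) = ln(10.7/8.59)/ln(157.0/30.8) = 0.21965/1.62873 = 0.1349
Extrapolate from 157.0 m to 231.0 m: V₃ = 10.7 × (231.0/157.0)^0.1349 = 10.7 × 1.0535 = 11.2720 m/s

11.3 m/s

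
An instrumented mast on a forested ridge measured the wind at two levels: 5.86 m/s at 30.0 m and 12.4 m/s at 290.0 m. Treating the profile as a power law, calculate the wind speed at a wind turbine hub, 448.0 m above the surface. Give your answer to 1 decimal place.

14.3 m/s

First find α: α = ln(V₂/V₁)/ln(z₂/z₁) = ln(12.4/5.86)/ln(290.0/30.0) = 0.74955/2.26868 = 0.3304
Extrapolate from 290.0 m to 448.0 m: V₃ = 12.4 × (448.0/290.0)^0.3304 = 12.4 × 1.1545 = 14.3161 m/s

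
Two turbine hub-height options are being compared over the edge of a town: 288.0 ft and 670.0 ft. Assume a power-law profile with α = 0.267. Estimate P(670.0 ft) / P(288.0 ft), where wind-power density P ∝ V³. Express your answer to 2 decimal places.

1.97

Speed ratio: V_B/V_A = (z_B/z_A)^α = (670.0/288.0)^0.267 = (2.3264)^0.267 = 1.25286
Power-density ratio: P_B/P_A = (V_B/V_A)³ = (1.25286)³ = 1.96658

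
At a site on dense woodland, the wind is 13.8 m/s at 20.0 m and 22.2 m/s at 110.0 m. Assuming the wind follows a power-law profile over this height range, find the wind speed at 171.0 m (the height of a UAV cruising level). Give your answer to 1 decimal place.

25.1 m/s

First find α: α = ln(V₂/V₁)/ln(z₂/z₁) = ln(22.2/13.8)/ln(110.0/20.0) = 0.47542/1.70475 = 0.2789
Extrapolate from 110.0 m to 171.0 m: V₃ = 22.2 × (171.0/110.0)^0.2789 = 22.2 × 1.1309 = 25.1066 m/s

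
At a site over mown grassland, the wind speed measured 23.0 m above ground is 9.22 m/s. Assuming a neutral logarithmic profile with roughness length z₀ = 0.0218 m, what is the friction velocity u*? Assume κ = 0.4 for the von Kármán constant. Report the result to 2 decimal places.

Log law: V(z) = (u*/κ) · ln(z/z₀) ⇒ u* = κ · V / ln(z/z₀)
u* = 0.4 × 9.22 / ln(23.0/0.0218) = 0.4 × 9.22 / 6.9613
   = 3.6880 / 6.9613 = 0.5298 m/s

u* ≈ 0.53 m/s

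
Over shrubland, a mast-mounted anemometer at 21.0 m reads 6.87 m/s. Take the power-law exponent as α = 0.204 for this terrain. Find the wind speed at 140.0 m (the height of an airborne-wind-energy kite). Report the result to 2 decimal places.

Power-law profile: V₂ = V₁ · (z₂/z₁)^α
V₂ = 6.87 × (140.0/21.0)^0.204 = 6.87 × (6.6667)^0.204
    = 6.87 × 1.4726 = 10.1166 m/s

10.12 m/s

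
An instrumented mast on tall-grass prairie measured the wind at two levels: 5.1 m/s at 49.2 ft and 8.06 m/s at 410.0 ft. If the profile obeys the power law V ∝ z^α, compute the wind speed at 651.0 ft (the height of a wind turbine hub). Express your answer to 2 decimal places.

8.91 m/s

First find α: α = ln(V₂/V₁)/ln(z₂/z₁) = ln(8.06/5.1)/ln(410.0/49.2) = 0.45767/2.12026 = 0.2159
Extrapolate from 410.0 ft to 651.0 ft: V₃ = 8.06 × (651.0/410.0)^0.2159 = 8.06 × 1.1050 = 8.9059 m/s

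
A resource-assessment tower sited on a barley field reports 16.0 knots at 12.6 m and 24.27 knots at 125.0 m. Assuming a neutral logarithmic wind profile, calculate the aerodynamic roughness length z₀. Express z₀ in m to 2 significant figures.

z₀ ≈ 0.15 m

Log law: V(z) ∝ ln(z/z₀). With r = V₁/V₂ = 16.0/24.27 = 0.65925,
r · ln(z₂/z₀) = ln(z₁/z₀) ⇒ ln z₀ = (ln z₁ − r·ln z₂)/(1 − r)
ln z₀ = (2.53370 − 0.65925×4.82831) / 0.34075 = -1.9057
z₀ = exp(-1.9057) = 0.1487 m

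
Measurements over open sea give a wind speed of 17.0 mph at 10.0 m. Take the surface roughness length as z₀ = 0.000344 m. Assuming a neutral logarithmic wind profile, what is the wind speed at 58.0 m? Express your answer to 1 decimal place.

19.9 mph

Log law: V(z) ∝ ln(z/z₀), so V₂/V₁ = ln(z₂/z₀) / ln(z₁/z₀).
ln(58.0/0.000344) = 12.0353, ln(10.0/0.000344) = 10.2775
V₂ = 17.0 × 12.0353/10.2775 = 17.0 × 1.1710 = 19.9077 mph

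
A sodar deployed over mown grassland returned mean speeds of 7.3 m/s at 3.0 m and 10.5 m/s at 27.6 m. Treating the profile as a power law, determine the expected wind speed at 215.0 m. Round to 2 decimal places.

First find α: α = ln(V₂/V₁)/ln(z₂/z₁) = ln(10.5/7.3)/ln(27.6/3.0) = 0.36350/2.21920 = 0.1638
Extrapolate from 27.6 m to 215.0 m: V₃ = 10.5 × (215.0/27.6)^0.1638 = 10.5 × 1.3997 = 14.6967 m/s

14.70 m/s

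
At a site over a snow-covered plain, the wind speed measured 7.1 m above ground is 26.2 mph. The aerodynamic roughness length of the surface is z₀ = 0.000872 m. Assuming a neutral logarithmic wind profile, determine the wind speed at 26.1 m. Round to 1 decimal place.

Log law: V(z) ∝ ln(z/z₀), so V₂/V₁ = ln(z₂/z₀) / ln(z₁/z₀).
ln(26.1/0.000872) = 10.3067, ln(7.1/0.000872) = 9.0048
V₂ = 26.2 × 10.3067/9.0048 = 26.2 × 1.1446 = 29.9878 mph

30.0 mph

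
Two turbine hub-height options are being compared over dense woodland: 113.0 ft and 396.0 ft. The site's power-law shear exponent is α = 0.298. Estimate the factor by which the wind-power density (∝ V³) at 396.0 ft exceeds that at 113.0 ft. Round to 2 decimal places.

3.07

Speed ratio: V_B/V_A = (z_B/z_A)^α = (396.0/113.0)^0.298 = (3.5044)^0.298 = 1.45310
Power-density ratio: P_B/P_A = (V_B/V_A)³ = (1.45310)³ = 3.06823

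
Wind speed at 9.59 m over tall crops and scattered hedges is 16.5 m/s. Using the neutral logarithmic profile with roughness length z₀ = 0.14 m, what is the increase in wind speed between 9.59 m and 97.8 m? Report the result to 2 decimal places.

9.07 m/s

Log law: V₂ = V₁ · ln(z₂/z₀)/ln(z₁/z₀) = 16.5 × 6.5490/4.2268 = 25.5650 m/s
ΔV = 25.5650 − 16.5 = 9.0650 m/s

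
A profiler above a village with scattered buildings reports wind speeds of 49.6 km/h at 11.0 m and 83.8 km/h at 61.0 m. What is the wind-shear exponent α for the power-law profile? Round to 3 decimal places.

α ≈ 0.306

Power law: V₂/V₁ = (z₂/z₁)^α ⇒ α = ln(V₂/V₁) / ln(z₂/z₁)
α = ln(83.8/49.6) / ln(61.0/11.0) = ln(1.6895) / ln(5.5455)
  = 0.52444 / 1.71298 = 0.30616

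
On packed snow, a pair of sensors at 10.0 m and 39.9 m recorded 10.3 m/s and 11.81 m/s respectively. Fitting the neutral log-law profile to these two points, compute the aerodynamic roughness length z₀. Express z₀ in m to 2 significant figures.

Log law: V(z) ∝ ln(z/z₀). With r = V₁/V₂ = 10.3/11.81 = 0.87214,
r · ln(z₂/z₀) = ln(z₁/z₀) ⇒ ln z₀ = (ln z₁ − r·ln z₂)/(1 − r)
ln z₀ = (2.30259 − 0.87214×3.68638) / 0.12786 = -7.1365
z₀ = exp(-7.1365) = 0.0007955 m

z₀ ≈ 0.00080 m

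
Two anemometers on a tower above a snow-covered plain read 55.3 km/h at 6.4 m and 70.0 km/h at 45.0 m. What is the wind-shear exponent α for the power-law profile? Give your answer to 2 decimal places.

Power law: V₂/V₁ = (z₂/z₁)^α ⇒ α = ln(V₂/V₁) / ln(z₂/z₁)
α = ln(70.0/55.3) / ln(45.0/6.4) = ln(1.2658) / ln(7.0312)
  = 0.23572 / 1.95036 = 0.12086

α ≈ 0.12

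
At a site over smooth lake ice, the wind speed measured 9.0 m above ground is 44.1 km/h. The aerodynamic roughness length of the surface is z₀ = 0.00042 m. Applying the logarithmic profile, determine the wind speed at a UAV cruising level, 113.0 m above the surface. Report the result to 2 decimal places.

Log law: V(z) ∝ ln(z/z₀), so V₂/V₁ = ln(z₂/z₀) / ln(z₁/z₀).
ln(113.0/0.00042) = 12.5026, ln(9.0/0.00042) = 9.9725
V₂ = 44.1 × 12.5026/9.9725 = 44.1 × 1.2537 = 55.2888 km/h

55.29 km/h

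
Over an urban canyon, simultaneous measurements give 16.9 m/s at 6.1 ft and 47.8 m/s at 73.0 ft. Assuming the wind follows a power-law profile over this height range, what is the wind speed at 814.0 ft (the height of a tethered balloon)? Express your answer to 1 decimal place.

131.3 m/s

First find α: α = ln(V₂/V₁)/ln(z₂/z₁) = ln(47.8/16.9)/ln(73.0/6.1) = 1.03971/2.48217 = 0.4189
Extrapolate from 73.0 ft to 814.0 ft: V₃ = 47.8 × (814.0/73.0)^0.4189 = 47.8 × 2.7459 = 131.2542 m/s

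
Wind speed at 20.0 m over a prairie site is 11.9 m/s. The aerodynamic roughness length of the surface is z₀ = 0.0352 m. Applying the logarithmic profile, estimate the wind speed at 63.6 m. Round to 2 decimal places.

14.07 m/s

Log law: V(z) ∝ ln(z/z₀), so V₂/V₁ = ln(z₂/z₀) / ln(z₁/z₀).
ln(63.6/0.0352) = 7.4993, ln(20.0/0.0352) = 6.3424
V₂ = 11.9 × 7.4993/6.3424 = 11.9 × 1.1824 = 14.0706 m/s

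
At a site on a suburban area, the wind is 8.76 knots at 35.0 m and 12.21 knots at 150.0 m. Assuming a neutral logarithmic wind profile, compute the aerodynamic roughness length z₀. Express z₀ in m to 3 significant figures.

z₀ ≈ 0.870 m

Log law: V(z) ∝ ln(z/z₀). With r = V₁/V₂ = 8.76/12.21 = 0.71744,
r · ln(z₂/z₀) = ln(z₁/z₀) ⇒ ln z₀ = (ln z₁ − r·ln z₂)/(1 − r)
ln z₀ = (3.55535 − 0.71744×5.01064) / 0.28256 = -0.1398
z₀ = exp(-0.1398) = 0.8695 m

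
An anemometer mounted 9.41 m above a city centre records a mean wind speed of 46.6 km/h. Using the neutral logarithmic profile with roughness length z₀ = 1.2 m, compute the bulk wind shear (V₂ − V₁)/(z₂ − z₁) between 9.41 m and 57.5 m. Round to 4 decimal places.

Log law: V₂ = V₁ · ln(z₂/z₀)/ln(z₁/z₀) = 46.6 × 3.8695/2.0595 = 87.5558 km/h
ΔV/Δz = (87.5558 − 46.6)/(57.5 − 9.41) = 40.9558/48.0900 = 0.85165 km/h/m

0.8516 km/h/m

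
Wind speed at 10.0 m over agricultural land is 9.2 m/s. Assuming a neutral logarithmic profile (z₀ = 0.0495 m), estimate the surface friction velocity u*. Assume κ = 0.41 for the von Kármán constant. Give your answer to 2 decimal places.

u* ≈ 0.71 m/s

Log law: V(z) = (u*/κ) · ln(z/z₀) ⇒ u* = κ · V / ln(z/z₀)
u* = 0.41 × 9.2 / ln(10.0/0.0495) = 0.41 × 9.2 / 5.3084
   = 3.7720 / 5.3084 = 0.7106 m/s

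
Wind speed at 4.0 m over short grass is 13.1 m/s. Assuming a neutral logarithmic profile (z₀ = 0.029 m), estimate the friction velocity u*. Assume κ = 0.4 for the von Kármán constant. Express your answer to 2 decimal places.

Log law: V(z) = (u*/κ) · ln(z/z₀) ⇒ u* = κ · V / ln(z/z₀)
u* = 0.4 × 13.1 / ln(4.0/0.029) = 0.4 × 13.1 / 4.9268
   = 5.2400 / 4.9268 = 1.0636 m/s

u* ≈ 1.06 m/s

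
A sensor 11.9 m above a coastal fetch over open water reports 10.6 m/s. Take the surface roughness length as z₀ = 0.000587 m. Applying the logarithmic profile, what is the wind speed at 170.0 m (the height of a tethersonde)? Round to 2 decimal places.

Log law: V(z) ∝ ln(z/z₀), so V₂/V₁ = ln(z₂/z₀) / ln(z₁/z₀).
ln(170.0/0.000587) = 12.5763, ln(11.9/0.000587) = 9.9170
V₂ = 10.6 × 12.5763/9.9170 = 10.6 × 1.2682 = 13.4424 m/s

13.44 m/s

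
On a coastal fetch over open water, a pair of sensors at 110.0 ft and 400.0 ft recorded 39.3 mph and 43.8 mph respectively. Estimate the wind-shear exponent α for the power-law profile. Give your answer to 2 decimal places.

Power law: V₂/V₁ = (z₂/z₁)^α ⇒ α = ln(V₂/V₁) / ln(z₂/z₁)
α = ln(43.8/39.3) / ln(400.0/110.0) = ln(1.1145) / ln(3.6364)
  = 0.10841 / 1.29098 = 0.08397

α ≈ 0.08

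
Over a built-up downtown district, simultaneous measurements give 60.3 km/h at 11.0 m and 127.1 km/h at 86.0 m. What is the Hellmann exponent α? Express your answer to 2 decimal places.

α ≈ 0.36

Power law: V₂/V₁ = (z₂/z₁)^α ⇒ α = ln(V₂/V₁) / ln(z₂/z₁)
α = ln(127.1/60.3) / ln(86.0/11.0) = ln(2.1078) / ln(7.8182)
  = 0.74564 / 2.05645 = 0.36259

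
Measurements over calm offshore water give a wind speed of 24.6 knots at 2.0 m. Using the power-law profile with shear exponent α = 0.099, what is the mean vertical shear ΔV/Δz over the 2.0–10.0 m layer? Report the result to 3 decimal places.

0.531 knots/m

Power law: V₂ = V₁ · (z₂/z₁)^α = 24.6 × (5.0000)^0.099 = 28.8492 knots
ΔV/Δz = (28.8492 − 24.6)/(10.0 − 2.0) = 4.2492/8.0000 = 0.53114 knots/m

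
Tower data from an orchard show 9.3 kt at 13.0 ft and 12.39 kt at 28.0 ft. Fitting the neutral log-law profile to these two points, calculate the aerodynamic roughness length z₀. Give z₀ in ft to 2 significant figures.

z₀ ≈ 1.3 ft

Log law: V(z) ∝ ln(z/z₀). With r = V₁/V₂ = 9.3/12.39 = 0.75061,
r · ln(z₂/z₀) = ln(z₁/z₀) ⇒ ln z₀ = (ln z₁ − r·ln z₂)/(1 − r)
ln z₀ = (2.56495 − 0.75061×3.33220) / 0.24939 = 0.2557
z₀ = exp(0.2557) = 1.291 ft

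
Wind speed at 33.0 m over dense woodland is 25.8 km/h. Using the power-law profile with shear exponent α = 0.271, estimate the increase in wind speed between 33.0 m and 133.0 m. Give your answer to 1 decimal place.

11.8 km/h

Power law: V₂ = V₁ · (z₂/z₁)^α = 25.8 × (4.0303)^0.271 = 37.6414 km/h
ΔV = 37.6414 − 25.8 = 11.8414 km/h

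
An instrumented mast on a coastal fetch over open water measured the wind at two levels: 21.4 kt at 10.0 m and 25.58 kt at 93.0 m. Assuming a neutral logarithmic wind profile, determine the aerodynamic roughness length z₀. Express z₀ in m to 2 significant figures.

z₀ ≈ 0.00011 m

Log law: V(z) ∝ ln(z/z₀). With r = V₁/V₂ = 21.4/25.58 = 0.83659,
r · ln(z₂/z₀) = ln(z₁/z₀) ⇒ ln z₀ = (ln z₁ − r·ln z₂)/(1 − r)
ln z₀ = (2.30259 − 0.83659×4.53260) / 0.16341 = -9.1142
z₀ = exp(-9.1142) = 0.0001101 m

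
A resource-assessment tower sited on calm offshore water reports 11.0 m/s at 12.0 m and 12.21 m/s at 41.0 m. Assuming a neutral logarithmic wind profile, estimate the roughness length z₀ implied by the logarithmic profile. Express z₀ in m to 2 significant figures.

Log law: V(z) ∝ ln(z/z₀). With r = V₁/V₂ = 11.0/12.21 = 0.90090,
r · ln(z₂/z₀) = ln(z₁/z₀) ⇒ ln z₀ = (ln z₁ − r·ln z₂)/(1 − r)
ln z₀ = (2.48491 − 0.90090×3.71357) / 0.09910 = -8.6848
z₀ = exp(-8.6848) = 0.0001691 m

z₀ ≈ 0.00017 m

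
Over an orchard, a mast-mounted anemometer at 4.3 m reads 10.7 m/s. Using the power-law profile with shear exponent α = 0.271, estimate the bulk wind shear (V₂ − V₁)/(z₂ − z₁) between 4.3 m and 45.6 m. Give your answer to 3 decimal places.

Power law: V₂ = V₁ · (z₂/z₁)^α = 10.7 × (10.6047)^0.271 = 20.2905 m/s
ΔV/Δz = (20.2905 − 10.7)/(45.6 − 4.3) = 9.5905/41.3000 = 0.23222 m/s/m

0.232 m/s/m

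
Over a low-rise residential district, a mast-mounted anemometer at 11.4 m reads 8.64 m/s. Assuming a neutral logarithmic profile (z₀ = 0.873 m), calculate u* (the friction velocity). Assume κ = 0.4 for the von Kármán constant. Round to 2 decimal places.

u* ≈ 1.35 m/s

Log law: V(z) = (u*/κ) · ln(z/z₀) ⇒ u* = κ · V / ln(z/z₀)
u* = 0.4 × 8.64 / ln(11.4/0.873) = 0.4 × 8.64 / 2.5694
   = 3.4560 / 2.5694 = 1.3450 m/s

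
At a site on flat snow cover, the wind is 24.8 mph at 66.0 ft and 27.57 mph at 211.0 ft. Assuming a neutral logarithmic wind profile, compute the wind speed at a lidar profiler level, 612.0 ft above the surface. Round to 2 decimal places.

Log law: V ∝ ln(z/z₀). From the pair, with r = V₁/V₂ = 0.89953,
ln z₀ = (ln z₁ − r·ln z₂)/(1 − r) = (4.1897 − 0.89953×5.3519)/0.10047 = -6.2156 → z₀ = 0.001998 ft
V₃ = V₁ · ln(z₃/z₀)/ln(z₁/z₀) = 24.8 × 12.6324/10.4053 = 30.1080 mph

30.11 mph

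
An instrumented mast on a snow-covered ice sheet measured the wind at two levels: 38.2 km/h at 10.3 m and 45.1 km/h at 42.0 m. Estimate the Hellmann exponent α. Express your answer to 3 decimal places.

Power law: V₂/V₁ = (z₂/z₁)^α ⇒ α = ln(V₂/V₁) / ln(z₂/z₁)
α = ln(45.1/38.2) / ln(42.0/10.3) = ln(1.1806) / ln(4.0777)
  = 0.16605 / 1.40553 = 0.11814

α ≈ 0.118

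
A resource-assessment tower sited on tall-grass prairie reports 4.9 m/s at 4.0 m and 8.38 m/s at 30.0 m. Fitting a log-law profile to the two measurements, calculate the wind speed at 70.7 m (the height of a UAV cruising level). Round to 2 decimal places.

9.86 m/s

Log law: V ∝ ln(z/z₀). From the pair, with r = V₁/V₂ = 0.58473,
ln z₀ = (ln z₁ − r·ln z₂)/(1 − r) = (1.3863 − 0.58473×3.4012)/0.41527 = -1.4508 → z₀ = 0.2344 m
V₃ = V₁ · ln(z₃/z₀)/ln(z₁/z₀) = 4.9 × 5.7092/2.8371 = 9.8606 m/s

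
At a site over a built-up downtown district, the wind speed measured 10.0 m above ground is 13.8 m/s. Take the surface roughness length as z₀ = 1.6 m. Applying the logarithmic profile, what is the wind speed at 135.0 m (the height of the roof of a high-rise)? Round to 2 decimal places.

Log law: V(z) ∝ ln(z/z₀), so V₂/V₁ = ln(z₂/z₀) / ln(z₁/z₀).
ln(135.0/1.6) = 4.4353, ln(10.0/1.6) = 1.8326
V₂ = 13.8 × 4.4353/1.8326 = 13.8 × 2.4202 = 33.3992 m/s

33.40 m/s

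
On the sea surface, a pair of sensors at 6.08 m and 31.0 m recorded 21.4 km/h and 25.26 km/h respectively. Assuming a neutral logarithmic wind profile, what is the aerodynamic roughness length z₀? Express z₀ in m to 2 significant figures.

z₀ ≈ 0.00073 m

Log law: V(z) ∝ ln(z/z₀). With r = V₁/V₂ = 21.4/25.26 = 0.84719,
r · ln(z₂/z₀) = ln(z₁/z₀) ⇒ ln z₀ = (ln z₁ − r·ln z₂)/(1 − r)
ln z₀ = (1.80500 − 0.84719×3.43399) / 0.15281 = -7.2261
z₀ = exp(-7.2261) = 0.0007273 m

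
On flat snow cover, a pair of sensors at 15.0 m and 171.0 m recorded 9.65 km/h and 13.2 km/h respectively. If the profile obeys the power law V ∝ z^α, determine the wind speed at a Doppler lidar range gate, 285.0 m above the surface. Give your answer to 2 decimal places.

14.10 km/h

First find α: α = ln(V₂/V₁)/ln(z₂/z₁) = ln(13.2/9.65)/ln(171.0/15.0) = 0.31326/2.43361 = 0.1287
Extrapolate from 171.0 m to 285.0 m: V₃ = 13.2 × (285.0/171.0)^0.1287 = 13.2 × 1.0680 = 14.0971 km/h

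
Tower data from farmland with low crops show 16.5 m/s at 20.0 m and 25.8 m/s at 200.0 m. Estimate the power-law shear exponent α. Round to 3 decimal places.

Power law: V₂/V₁ = (z₂/z₁)^α ⇒ α = ln(V₂/V₁) / ln(z₂/z₁)
α = ln(25.8/16.5) / ln(200.0/20.0) = ln(1.5636) / ln(10.0000)
  = 0.44701 / 2.30259 = 0.19414

α ≈ 0.194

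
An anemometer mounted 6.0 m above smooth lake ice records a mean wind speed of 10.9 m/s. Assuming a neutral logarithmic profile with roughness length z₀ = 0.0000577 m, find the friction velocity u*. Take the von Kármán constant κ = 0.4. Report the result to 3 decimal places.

u* ≈ 0.377 m/s

Log law: V(z) = (u*/κ) · ln(z/z₀) ⇒ u* = κ · V / ln(z/z₀)
u* = 0.4 × 10.9 / ln(6.0/0.0000577) = 0.4 × 10.9 / 11.5520
   = 4.3600 / 11.5520 = 0.3774 m/s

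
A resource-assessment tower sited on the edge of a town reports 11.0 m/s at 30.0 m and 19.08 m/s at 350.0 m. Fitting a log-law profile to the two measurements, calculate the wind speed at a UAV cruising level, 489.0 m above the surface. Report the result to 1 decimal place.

20.2 m/s

Log law: V ∝ ln(z/z₀). From the pair, with r = V₁/V₂ = 0.57652,
ln z₀ = (ln z₁ − r·ln z₂)/(1 − r) = (3.4012 − 0.57652×5.8579)/0.42348 = 0.0566 → z₀ = 1.058 m
V₃ = V₁ · ln(z₃/z₀)/ln(z₁/z₀) = 11.0 × 6.1357/3.3446 = 20.1799 m/s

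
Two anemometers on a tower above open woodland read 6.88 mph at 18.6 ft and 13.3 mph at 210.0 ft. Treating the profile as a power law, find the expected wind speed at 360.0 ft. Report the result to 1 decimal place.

First find α: α = ln(V₂/V₁)/ln(z₂/z₁) = ln(13.3/6.88)/ln(210.0/18.6) = 0.65915/2.42395 = 0.2719
Extrapolate from 210.0 ft to 360.0 ft: V₃ = 13.3 × (360.0/210.0)^0.2719 = 13.3 × 1.1579 = 15.3995 mph

15.4 mph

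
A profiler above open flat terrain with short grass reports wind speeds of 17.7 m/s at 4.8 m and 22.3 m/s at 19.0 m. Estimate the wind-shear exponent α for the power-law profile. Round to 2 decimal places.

α ≈ 0.17

Power law: V₂/V₁ = (z₂/z₁)^α ⇒ α = ln(V₂/V₁) / ln(z₂/z₁)
α = ln(22.3/17.7) / ln(19.0/4.8) = ln(1.2599) / ln(3.9583)
  = 0.23102 / 1.37582 = 0.16792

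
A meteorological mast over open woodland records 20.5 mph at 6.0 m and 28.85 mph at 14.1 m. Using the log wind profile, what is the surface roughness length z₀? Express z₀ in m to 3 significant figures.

Log law: V(z) ∝ ln(z/z₀). With r = V₁/V₂ = 20.5/28.85 = 0.71057,
r · ln(z₂/z₀) = ln(z₁/z₀) ⇒ ln z₀ = (ln z₁ − r·ln z₂)/(1 − r)
ln z₀ = (1.79176 − 0.71057×2.64617) / 0.28943 = -0.3059
z₀ = exp(-0.3059) = 0.7365 m

z₀ ≈ 0.736 m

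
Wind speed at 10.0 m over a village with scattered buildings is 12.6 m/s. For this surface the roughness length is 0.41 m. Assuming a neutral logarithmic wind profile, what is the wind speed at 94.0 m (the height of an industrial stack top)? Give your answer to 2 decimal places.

Log law: V(z) ∝ ln(z/z₀), so V₂/V₁ = ln(z₂/z₀) / ln(z₁/z₀).
ln(94.0/0.41) = 5.4349, ln(10.0/0.41) = 3.1942
V₂ = 12.6 × 5.4349/3.1942 = 12.6 × 1.7015 = 21.4389 m/s

21.44 m/s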